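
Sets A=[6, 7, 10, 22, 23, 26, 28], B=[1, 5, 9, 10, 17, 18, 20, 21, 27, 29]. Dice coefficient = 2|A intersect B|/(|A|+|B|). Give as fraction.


A intersect B = [10]
|A intersect B| = 1
|A| = 7, |B| = 10
Dice = 2*1 / (7+10)
= 2 / 17 = 2/17

2/17


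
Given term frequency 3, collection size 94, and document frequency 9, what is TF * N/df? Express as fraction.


TF * (N/df)
= 3 * (94/9)
= 3 * 94/9
= 94/3

94/3


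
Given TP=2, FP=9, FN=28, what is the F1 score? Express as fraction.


F1 = 2 * P * R / (P + R)
P = TP/(TP+FP) = 2/11 = 2/11
R = TP/(TP+FN) = 2/30 = 1/15
2 * P * R = 2 * 2/11 * 1/15 = 4/165
P + R = 2/11 + 1/15 = 41/165
F1 = 4/165 / 41/165 = 4/41

4/41


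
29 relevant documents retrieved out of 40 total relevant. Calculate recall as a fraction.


Recall = retrieved_relevant / total_relevant
= 29 / 40
= 29 / (29 + 11)
= 29/40

29/40


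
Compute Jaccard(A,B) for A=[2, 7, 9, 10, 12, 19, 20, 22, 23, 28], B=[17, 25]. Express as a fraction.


A intersect B = []
|A intersect B| = 0
A union B = [2, 7, 9, 10, 12, 17, 19, 20, 22, 23, 25, 28]
|A union B| = 12
Jaccard = 0/12 = 0

0


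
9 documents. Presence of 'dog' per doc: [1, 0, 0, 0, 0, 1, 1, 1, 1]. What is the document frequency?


Checking each document for 'dog':
Doc 1: present
Doc 2: absent
Doc 3: absent
Doc 4: absent
Doc 5: absent
Doc 6: present
Doc 7: present
Doc 8: present
Doc 9: present
df = sum of presences = 1 + 0 + 0 + 0 + 0 + 1 + 1 + 1 + 1 = 5

5


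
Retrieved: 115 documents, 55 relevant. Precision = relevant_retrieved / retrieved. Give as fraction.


Precision = relevant_retrieved / total_retrieved
= 55 / 115
= 55 / (55 + 60)
= 11/23

11/23


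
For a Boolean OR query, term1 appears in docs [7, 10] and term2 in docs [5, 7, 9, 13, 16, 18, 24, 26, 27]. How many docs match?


Boolean OR: find union of posting lists
term1 docs: [7, 10]
term2 docs: [5, 7, 9, 13, 16, 18, 24, 26, 27]
Union: [5, 7, 9, 10, 13, 16, 18, 24, 26, 27]
|union| = 10

10


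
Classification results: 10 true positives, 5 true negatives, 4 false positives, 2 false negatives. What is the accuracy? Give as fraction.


Accuracy = (TP + TN) / (TP + TN + FP + FN)
TP + TN = 10 + 5 = 15
Total = 10 + 5 + 4 + 2 = 21
Accuracy = 15 / 21 = 5/7

5/7


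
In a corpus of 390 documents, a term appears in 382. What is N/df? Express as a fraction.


IDF ratio = N / df
= 390 / 382
= 195/191

195/191


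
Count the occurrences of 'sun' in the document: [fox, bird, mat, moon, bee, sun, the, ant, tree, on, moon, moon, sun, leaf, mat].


Document has 15 words
Scanning for 'sun':
Found at positions: [5, 12]
Count = 2

2


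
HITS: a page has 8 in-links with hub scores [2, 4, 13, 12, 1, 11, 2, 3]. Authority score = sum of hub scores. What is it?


Authority = sum of hub scores of in-linkers
In-link 1: hub score = 2
In-link 2: hub score = 4
In-link 3: hub score = 13
In-link 4: hub score = 12
In-link 5: hub score = 1
In-link 6: hub score = 11
In-link 7: hub score = 2
In-link 8: hub score = 3
Authority = 2 + 4 + 13 + 12 + 1 + 11 + 2 + 3 = 48

48


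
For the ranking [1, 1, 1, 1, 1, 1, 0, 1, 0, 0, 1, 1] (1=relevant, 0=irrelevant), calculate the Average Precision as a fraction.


Computing P@k for each relevant position:
Position 1: relevant, P@1 = 1/1 = 1
Position 2: relevant, P@2 = 2/2 = 1
Position 3: relevant, P@3 = 3/3 = 1
Position 4: relevant, P@4 = 4/4 = 1
Position 5: relevant, P@5 = 5/5 = 1
Position 6: relevant, P@6 = 6/6 = 1
Position 7: not relevant
Position 8: relevant, P@8 = 7/8 = 7/8
Position 9: not relevant
Position 10: not relevant
Position 11: relevant, P@11 = 8/11 = 8/11
Position 12: relevant, P@12 = 9/12 = 3/4
Sum of P@k = 1 + 1 + 1 + 1 + 1 + 1 + 7/8 + 8/11 + 3/4 = 735/88
AP = 735/88 / 9 = 245/264

245/264


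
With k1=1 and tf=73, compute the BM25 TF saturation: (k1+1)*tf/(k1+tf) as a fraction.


BM25 TF component = (k1+1)*tf / (k1+tf)
k1 = 1, tf = 73
Numerator = (1+1)*73 = 146
Denominator = 1 + 73 = 74
= 146/74 = 73/37

73/37


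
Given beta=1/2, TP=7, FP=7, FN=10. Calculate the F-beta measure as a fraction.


P = TP/(TP+FP) = 7/14 = 1/2
R = TP/(TP+FN) = 7/17 = 7/17
beta^2 = 1/2^2 = 1/4
(1 + beta^2) = 5/4
Numerator = (1+beta^2)*P*R = 35/136
Denominator = beta^2*P + R = 1/8 + 7/17 = 73/136
F_beta = 35/73

35/73


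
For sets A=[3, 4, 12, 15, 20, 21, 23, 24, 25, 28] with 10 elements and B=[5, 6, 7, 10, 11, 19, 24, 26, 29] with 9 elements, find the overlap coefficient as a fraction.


A intersect B = [24]
|A intersect B| = 1
min(|A|, |B|) = min(10, 9) = 9
Overlap = 1 / 9 = 1/9

1/9


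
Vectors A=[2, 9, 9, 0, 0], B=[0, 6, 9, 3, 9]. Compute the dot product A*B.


Dot product = sum of element-wise products
A[0]*B[0] = 2*0 = 0
A[1]*B[1] = 9*6 = 54
A[2]*B[2] = 9*9 = 81
A[3]*B[3] = 0*3 = 0
A[4]*B[4] = 0*9 = 0
Sum = 0 + 54 + 81 + 0 + 0 = 135

135


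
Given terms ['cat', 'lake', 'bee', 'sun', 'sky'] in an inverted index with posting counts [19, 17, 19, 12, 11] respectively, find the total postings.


Summing posting list sizes:
'cat': 19 postings
'lake': 17 postings
'bee': 19 postings
'sun': 12 postings
'sky': 11 postings
Total = 19 + 17 + 19 + 12 + 11 = 78

78


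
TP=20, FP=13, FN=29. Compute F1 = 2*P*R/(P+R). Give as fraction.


F1 = 2 * P * R / (P + R)
P = TP/(TP+FP) = 20/33 = 20/33
R = TP/(TP+FN) = 20/49 = 20/49
2 * P * R = 2 * 20/33 * 20/49 = 800/1617
P + R = 20/33 + 20/49 = 1640/1617
F1 = 800/1617 / 1640/1617 = 20/41

20/41


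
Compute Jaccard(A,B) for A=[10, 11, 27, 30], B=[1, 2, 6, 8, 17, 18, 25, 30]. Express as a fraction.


A intersect B = [30]
|A intersect B| = 1
A union B = [1, 2, 6, 8, 10, 11, 17, 18, 25, 27, 30]
|A union B| = 11
Jaccard = 1/11 = 1/11

1/11


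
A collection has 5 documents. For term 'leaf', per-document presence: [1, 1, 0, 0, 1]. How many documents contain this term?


Checking each document for 'leaf':
Doc 1: present
Doc 2: present
Doc 3: absent
Doc 4: absent
Doc 5: present
df = sum of presences = 1 + 1 + 0 + 0 + 1 = 3

3


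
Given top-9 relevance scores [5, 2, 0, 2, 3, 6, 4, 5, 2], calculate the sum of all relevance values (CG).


Cumulative Gain = sum of relevance scores
Position 1: rel=5, running sum=5
Position 2: rel=2, running sum=7
Position 3: rel=0, running sum=7
Position 4: rel=2, running sum=9
Position 5: rel=3, running sum=12
Position 6: rel=6, running sum=18
Position 7: rel=4, running sum=22
Position 8: rel=5, running sum=27
Position 9: rel=2, running sum=29
CG = 29

29


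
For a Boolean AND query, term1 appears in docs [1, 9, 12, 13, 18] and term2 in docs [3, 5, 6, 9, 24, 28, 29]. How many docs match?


Boolean AND: find intersection of posting lists
term1 docs: [1, 9, 12, 13, 18]
term2 docs: [3, 5, 6, 9, 24, 28, 29]
Intersection: [9]
|intersection| = 1

1


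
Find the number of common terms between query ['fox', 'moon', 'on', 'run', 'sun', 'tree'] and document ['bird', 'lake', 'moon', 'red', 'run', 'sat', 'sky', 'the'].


Query terms: ['fox', 'moon', 'on', 'run', 'sun', 'tree']
Document terms: ['bird', 'lake', 'moon', 'red', 'run', 'sat', 'sky', 'the']
Common terms: ['moon', 'run']
Overlap count = 2

2


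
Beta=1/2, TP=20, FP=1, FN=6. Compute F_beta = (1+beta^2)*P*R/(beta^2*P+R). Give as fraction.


P = TP/(TP+FP) = 20/21 = 20/21
R = TP/(TP+FN) = 20/26 = 10/13
beta^2 = 1/2^2 = 1/4
(1 + beta^2) = 5/4
Numerator = (1+beta^2)*P*R = 250/273
Denominator = beta^2*P + R = 5/21 + 10/13 = 275/273
F_beta = 10/11

10/11


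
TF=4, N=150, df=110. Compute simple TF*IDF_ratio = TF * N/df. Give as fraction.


TF * (N/df)
= 4 * (150/110)
= 4 * 15/11
= 60/11

60/11


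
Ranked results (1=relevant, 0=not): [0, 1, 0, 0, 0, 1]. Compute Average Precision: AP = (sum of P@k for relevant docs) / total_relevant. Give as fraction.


Computing P@k for each relevant position:
Position 1: not relevant
Position 2: relevant, P@2 = 1/2 = 1/2
Position 3: not relevant
Position 4: not relevant
Position 5: not relevant
Position 6: relevant, P@6 = 2/6 = 1/3
Sum of P@k = 1/2 + 1/3 = 5/6
AP = 5/6 / 2 = 5/12

5/12


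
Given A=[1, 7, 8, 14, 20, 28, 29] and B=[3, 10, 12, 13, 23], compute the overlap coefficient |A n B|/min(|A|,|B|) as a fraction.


A intersect B = []
|A intersect B| = 0
min(|A|, |B|) = min(7, 5) = 5
Overlap = 0 / 5 = 0

0


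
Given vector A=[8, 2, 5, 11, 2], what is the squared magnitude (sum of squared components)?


|A|^2 = sum of squared components
A[0]^2 = 8^2 = 64
A[1]^2 = 2^2 = 4
A[2]^2 = 5^2 = 25
A[3]^2 = 11^2 = 121
A[4]^2 = 2^2 = 4
Sum = 64 + 4 + 25 + 121 + 4 = 218

218


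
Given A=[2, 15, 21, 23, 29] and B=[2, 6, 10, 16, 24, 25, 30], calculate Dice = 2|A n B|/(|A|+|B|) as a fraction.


A intersect B = [2]
|A intersect B| = 1
|A| = 5, |B| = 7
Dice = 2*1 / (5+7)
= 2 / 12 = 1/6

1/6


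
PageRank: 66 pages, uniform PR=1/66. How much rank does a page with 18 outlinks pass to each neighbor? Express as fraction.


Initial PR = 1/66 = 1/66
Outlinks = 18
Contribution per link = PR / outlinks
= 1/66 / 18
= 1/1188

1/1188


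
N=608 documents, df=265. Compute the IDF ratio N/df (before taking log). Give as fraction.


IDF ratio = N / df
= 608 / 265
= 608/265

608/265


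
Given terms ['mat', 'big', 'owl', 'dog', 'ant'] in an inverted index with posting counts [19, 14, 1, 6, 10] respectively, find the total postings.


Summing posting list sizes:
'mat': 19 postings
'big': 14 postings
'owl': 1 postings
'dog': 6 postings
'ant': 10 postings
Total = 19 + 14 + 1 + 6 + 10 = 50

50


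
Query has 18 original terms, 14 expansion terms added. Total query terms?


Original terms: 18
Expansion terms: 14
Total = 18 + 14 = 32

32


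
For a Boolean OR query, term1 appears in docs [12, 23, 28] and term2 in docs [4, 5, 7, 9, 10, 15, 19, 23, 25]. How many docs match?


Boolean OR: find union of posting lists
term1 docs: [12, 23, 28]
term2 docs: [4, 5, 7, 9, 10, 15, 19, 23, 25]
Union: [4, 5, 7, 9, 10, 12, 15, 19, 23, 25, 28]
|union| = 11

11


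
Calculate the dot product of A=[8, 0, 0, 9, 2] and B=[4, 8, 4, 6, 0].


Dot product = sum of element-wise products
A[0]*B[0] = 8*4 = 32
A[1]*B[1] = 0*8 = 0
A[2]*B[2] = 0*4 = 0
A[3]*B[3] = 9*6 = 54
A[4]*B[4] = 2*0 = 0
Sum = 32 + 0 + 0 + 54 + 0 = 86

86


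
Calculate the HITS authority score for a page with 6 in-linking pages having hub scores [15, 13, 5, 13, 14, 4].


Authority = sum of hub scores of in-linkers
In-link 1: hub score = 15
In-link 2: hub score = 13
In-link 3: hub score = 5
In-link 4: hub score = 13
In-link 5: hub score = 14
In-link 6: hub score = 4
Authority = 15 + 13 + 5 + 13 + 14 + 4 = 64

64


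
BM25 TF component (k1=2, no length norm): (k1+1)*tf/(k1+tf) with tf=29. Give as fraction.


BM25 TF component = (k1+1)*tf / (k1+tf)
k1 = 2, tf = 29
Numerator = (2+1)*29 = 87
Denominator = 2 + 29 = 31
= 87/31 = 87/31

87/31


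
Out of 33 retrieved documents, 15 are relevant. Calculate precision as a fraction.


Precision = relevant_retrieved / total_retrieved
= 15 / 33
= 15 / (15 + 18)
= 5/11

5/11


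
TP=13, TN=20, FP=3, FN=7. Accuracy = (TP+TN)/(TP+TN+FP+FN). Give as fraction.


Accuracy = (TP + TN) / (TP + TN + FP + FN)
TP + TN = 13 + 20 = 33
Total = 13 + 20 + 3 + 7 = 43
Accuracy = 33 / 43 = 33/43

33/43


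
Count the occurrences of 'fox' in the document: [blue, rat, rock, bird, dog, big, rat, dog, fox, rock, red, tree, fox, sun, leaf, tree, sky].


Document has 17 words
Scanning for 'fox':
Found at positions: [8, 12]
Count = 2

2


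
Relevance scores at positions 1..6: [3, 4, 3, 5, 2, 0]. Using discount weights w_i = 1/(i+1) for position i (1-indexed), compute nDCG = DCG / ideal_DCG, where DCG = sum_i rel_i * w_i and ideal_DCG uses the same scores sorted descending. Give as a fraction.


Position discount weights w_i = 1/(i+1) for i=1..6:
Weights = [1/2, 1/3, 1/4, 1/5, 1/6, 1/7]
Actual relevance: [3, 4, 3, 5, 2, 0]
DCG = 3/2 + 4/3 + 3/4 + 5/5 + 2/6 + 0/7 = 59/12
Ideal relevance (sorted desc): [5, 4, 3, 3, 2, 0]
Ideal DCG = 5/2 + 4/3 + 3/4 + 3/5 + 2/6 + 0/7 = 331/60
nDCG = DCG / ideal_DCG = 59/12 / 331/60 = 295/331

295/331


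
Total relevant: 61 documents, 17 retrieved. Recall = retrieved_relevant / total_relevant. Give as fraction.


Recall = retrieved_relevant / total_relevant
= 17 / 61
= 17 / (17 + 44)
= 17/61

17/61


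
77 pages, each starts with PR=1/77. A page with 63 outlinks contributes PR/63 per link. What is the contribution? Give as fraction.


Initial PR = 1/77 = 1/77
Outlinks = 63
Contribution per link = PR / outlinks
= 1/77 / 63
= 1/4851

1/4851


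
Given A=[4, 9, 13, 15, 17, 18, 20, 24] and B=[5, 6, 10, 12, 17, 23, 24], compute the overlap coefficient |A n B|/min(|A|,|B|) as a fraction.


A intersect B = [17, 24]
|A intersect B| = 2
min(|A|, |B|) = min(8, 7) = 7
Overlap = 2 / 7 = 2/7

2/7


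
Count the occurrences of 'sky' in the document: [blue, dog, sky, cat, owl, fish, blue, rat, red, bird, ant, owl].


Document has 12 words
Scanning for 'sky':
Found at positions: [2]
Count = 1

1


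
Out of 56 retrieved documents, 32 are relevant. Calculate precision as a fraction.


Precision = relevant_retrieved / total_retrieved
= 32 / 56
= 32 / (32 + 24)
= 4/7

4/7


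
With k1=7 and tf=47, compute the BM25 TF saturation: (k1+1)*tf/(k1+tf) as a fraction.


BM25 TF component = (k1+1)*tf / (k1+tf)
k1 = 7, tf = 47
Numerator = (7+1)*47 = 376
Denominator = 7 + 47 = 54
= 376/54 = 188/27

188/27


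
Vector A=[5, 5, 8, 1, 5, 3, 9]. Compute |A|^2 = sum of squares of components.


|A|^2 = sum of squared components
A[0]^2 = 5^2 = 25
A[1]^2 = 5^2 = 25
A[2]^2 = 8^2 = 64
A[3]^2 = 1^2 = 1
A[4]^2 = 5^2 = 25
A[5]^2 = 3^2 = 9
A[6]^2 = 9^2 = 81
Sum = 25 + 25 + 64 + 1 + 25 + 9 + 81 = 230

230


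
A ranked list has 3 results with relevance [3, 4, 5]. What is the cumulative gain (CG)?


Cumulative Gain = sum of relevance scores
Position 1: rel=3, running sum=3
Position 2: rel=4, running sum=7
Position 3: rel=5, running sum=12
CG = 12

12


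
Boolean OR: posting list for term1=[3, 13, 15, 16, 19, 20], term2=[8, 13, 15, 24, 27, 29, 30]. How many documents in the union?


Boolean OR: find union of posting lists
term1 docs: [3, 13, 15, 16, 19, 20]
term2 docs: [8, 13, 15, 24, 27, 29, 30]
Union: [3, 8, 13, 15, 16, 19, 20, 24, 27, 29, 30]
|union| = 11

11


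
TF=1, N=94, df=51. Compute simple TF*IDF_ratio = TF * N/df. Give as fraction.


TF * (N/df)
= 1 * (94/51)
= 1 * 94/51
= 94/51

94/51


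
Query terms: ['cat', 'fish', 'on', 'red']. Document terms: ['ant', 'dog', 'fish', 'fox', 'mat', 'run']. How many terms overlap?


Query terms: ['cat', 'fish', 'on', 'red']
Document terms: ['ant', 'dog', 'fish', 'fox', 'mat', 'run']
Common terms: ['fish']
Overlap count = 1

1


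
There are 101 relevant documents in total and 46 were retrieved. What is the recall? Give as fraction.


Recall = retrieved_relevant / total_relevant
= 46 / 101
= 46 / (46 + 55)
= 46/101

46/101


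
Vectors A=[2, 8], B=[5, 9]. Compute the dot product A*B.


Dot product = sum of element-wise products
A[0]*B[0] = 2*5 = 10
A[1]*B[1] = 8*9 = 72
Sum = 10 + 72 = 82

82


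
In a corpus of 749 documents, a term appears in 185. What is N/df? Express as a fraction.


IDF ratio = N / df
= 749 / 185
= 749/185

749/185


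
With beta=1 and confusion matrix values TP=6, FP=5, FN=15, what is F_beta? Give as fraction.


P = TP/(TP+FP) = 6/11 = 6/11
R = TP/(TP+FN) = 6/21 = 2/7
beta^2 = 1^2 = 1
(1 + beta^2) = 2
Numerator = (1+beta^2)*P*R = 24/77
Denominator = beta^2*P + R = 6/11 + 2/7 = 64/77
F_beta = 3/8

3/8


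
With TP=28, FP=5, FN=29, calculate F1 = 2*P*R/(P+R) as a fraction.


F1 = 2 * P * R / (P + R)
P = TP/(TP+FP) = 28/33 = 28/33
R = TP/(TP+FN) = 28/57 = 28/57
2 * P * R = 2 * 28/33 * 28/57 = 1568/1881
P + R = 28/33 + 28/57 = 280/209
F1 = 1568/1881 / 280/209 = 28/45

28/45


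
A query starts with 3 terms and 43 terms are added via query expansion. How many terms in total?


Original terms: 3
Expansion terms: 43
Total = 3 + 43 = 46

46


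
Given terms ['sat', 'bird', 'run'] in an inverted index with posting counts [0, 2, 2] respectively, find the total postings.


Summing posting list sizes:
'sat': 0 postings
'bird': 2 postings
'run': 2 postings
Total = 0 + 2 + 2 = 4

4


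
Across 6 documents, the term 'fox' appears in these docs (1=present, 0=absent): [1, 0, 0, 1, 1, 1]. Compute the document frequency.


Checking each document for 'fox':
Doc 1: present
Doc 2: absent
Doc 3: absent
Doc 4: present
Doc 5: present
Doc 6: present
df = sum of presences = 1 + 0 + 0 + 1 + 1 + 1 = 4

4


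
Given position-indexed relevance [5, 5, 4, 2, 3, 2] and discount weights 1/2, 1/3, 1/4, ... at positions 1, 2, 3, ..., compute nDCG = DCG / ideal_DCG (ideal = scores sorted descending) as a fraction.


Position discount weights w_i = 1/(i+1) for i=1..6:
Weights = [1/2, 1/3, 1/4, 1/5, 1/6, 1/7]
Actual relevance: [5, 5, 4, 2, 3, 2]
DCG = 5/2 + 5/3 + 4/4 + 2/5 + 3/6 + 2/7 = 667/105
Ideal relevance (sorted desc): [5, 5, 4, 3, 2, 2]
Ideal DCG = 5/2 + 5/3 + 4/4 + 3/5 + 2/6 + 2/7 = 447/70
nDCG = DCG / ideal_DCG = 667/105 / 447/70 = 1334/1341

1334/1341


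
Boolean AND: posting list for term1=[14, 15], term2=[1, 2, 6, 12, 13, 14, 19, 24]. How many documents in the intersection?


Boolean AND: find intersection of posting lists
term1 docs: [14, 15]
term2 docs: [1, 2, 6, 12, 13, 14, 19, 24]
Intersection: [14]
|intersection| = 1

1


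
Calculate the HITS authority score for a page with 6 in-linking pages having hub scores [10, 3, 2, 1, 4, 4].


Authority = sum of hub scores of in-linkers
In-link 1: hub score = 10
In-link 2: hub score = 3
In-link 3: hub score = 2
In-link 4: hub score = 1
In-link 5: hub score = 4
In-link 6: hub score = 4
Authority = 10 + 3 + 2 + 1 + 4 + 4 = 24

24


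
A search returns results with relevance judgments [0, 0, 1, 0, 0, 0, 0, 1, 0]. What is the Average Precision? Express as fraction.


Computing P@k for each relevant position:
Position 1: not relevant
Position 2: not relevant
Position 3: relevant, P@3 = 1/3 = 1/3
Position 4: not relevant
Position 5: not relevant
Position 6: not relevant
Position 7: not relevant
Position 8: relevant, P@8 = 2/8 = 1/4
Position 9: not relevant
Sum of P@k = 1/3 + 1/4 = 7/12
AP = 7/12 / 2 = 7/24

7/24


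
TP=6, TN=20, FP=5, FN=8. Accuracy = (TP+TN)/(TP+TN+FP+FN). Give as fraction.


Accuracy = (TP + TN) / (TP + TN + FP + FN)
TP + TN = 6 + 20 = 26
Total = 6 + 20 + 5 + 8 = 39
Accuracy = 26 / 39 = 2/3

2/3


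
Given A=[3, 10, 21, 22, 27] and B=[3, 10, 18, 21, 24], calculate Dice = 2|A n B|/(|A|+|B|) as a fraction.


A intersect B = [3, 10, 21]
|A intersect B| = 3
|A| = 5, |B| = 5
Dice = 2*3 / (5+5)
= 6 / 10 = 3/5

3/5


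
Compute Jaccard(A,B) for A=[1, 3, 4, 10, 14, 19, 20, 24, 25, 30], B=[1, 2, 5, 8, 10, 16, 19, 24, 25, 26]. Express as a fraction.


A intersect B = [1, 10, 19, 24, 25]
|A intersect B| = 5
A union B = [1, 2, 3, 4, 5, 8, 10, 14, 16, 19, 20, 24, 25, 26, 30]
|A union B| = 15
Jaccard = 5/15 = 1/3

1/3


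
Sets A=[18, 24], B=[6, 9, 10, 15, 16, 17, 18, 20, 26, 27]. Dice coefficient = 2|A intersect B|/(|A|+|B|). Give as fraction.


A intersect B = [18]
|A intersect B| = 1
|A| = 2, |B| = 10
Dice = 2*1 / (2+10)
= 2 / 12 = 1/6

1/6


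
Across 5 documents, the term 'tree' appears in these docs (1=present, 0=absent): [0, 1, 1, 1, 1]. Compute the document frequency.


Checking each document for 'tree':
Doc 1: absent
Doc 2: present
Doc 3: present
Doc 4: present
Doc 5: present
df = sum of presences = 0 + 1 + 1 + 1 + 1 = 4

4


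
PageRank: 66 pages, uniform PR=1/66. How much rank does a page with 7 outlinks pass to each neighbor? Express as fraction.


Initial PR = 1/66 = 1/66
Outlinks = 7
Contribution per link = PR / outlinks
= 1/66 / 7
= 1/462

1/462


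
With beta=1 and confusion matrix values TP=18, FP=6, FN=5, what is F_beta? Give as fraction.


P = TP/(TP+FP) = 18/24 = 3/4
R = TP/(TP+FN) = 18/23 = 18/23
beta^2 = 1^2 = 1
(1 + beta^2) = 2
Numerator = (1+beta^2)*P*R = 27/23
Denominator = beta^2*P + R = 3/4 + 18/23 = 141/92
F_beta = 36/47

36/47


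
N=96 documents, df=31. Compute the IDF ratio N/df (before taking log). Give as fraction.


IDF ratio = N / df
= 96 / 31
= 96/31

96/31


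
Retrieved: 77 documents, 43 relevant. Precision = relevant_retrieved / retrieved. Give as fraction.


Precision = relevant_retrieved / total_retrieved
= 43 / 77
= 43 / (43 + 34)
= 43/77

43/77


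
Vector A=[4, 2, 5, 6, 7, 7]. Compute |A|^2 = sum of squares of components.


|A|^2 = sum of squared components
A[0]^2 = 4^2 = 16
A[1]^2 = 2^2 = 4
A[2]^2 = 5^2 = 25
A[3]^2 = 6^2 = 36
A[4]^2 = 7^2 = 49
A[5]^2 = 7^2 = 49
Sum = 16 + 4 + 25 + 36 + 49 + 49 = 179

179


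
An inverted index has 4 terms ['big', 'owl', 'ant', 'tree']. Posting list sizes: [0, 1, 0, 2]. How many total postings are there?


Summing posting list sizes:
'big': 0 postings
'owl': 1 postings
'ant': 0 postings
'tree': 2 postings
Total = 0 + 1 + 0 + 2 = 3

3


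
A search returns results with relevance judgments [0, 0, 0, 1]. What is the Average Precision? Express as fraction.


Computing P@k for each relevant position:
Position 1: not relevant
Position 2: not relevant
Position 3: not relevant
Position 4: relevant, P@4 = 1/4 = 1/4
Sum of P@k = 1/4 = 1/4
AP = 1/4 / 1 = 1/4

1/4


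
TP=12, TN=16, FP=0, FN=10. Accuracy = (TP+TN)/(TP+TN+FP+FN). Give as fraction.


Accuracy = (TP + TN) / (TP + TN + FP + FN)
TP + TN = 12 + 16 = 28
Total = 12 + 16 + 0 + 10 = 38
Accuracy = 28 / 38 = 14/19

14/19


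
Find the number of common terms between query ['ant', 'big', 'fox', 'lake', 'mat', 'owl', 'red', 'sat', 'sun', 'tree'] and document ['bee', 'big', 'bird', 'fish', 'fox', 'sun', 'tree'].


Query terms: ['ant', 'big', 'fox', 'lake', 'mat', 'owl', 'red', 'sat', 'sun', 'tree']
Document terms: ['bee', 'big', 'bird', 'fish', 'fox', 'sun', 'tree']
Common terms: ['big', 'fox', 'sun', 'tree']
Overlap count = 4

4


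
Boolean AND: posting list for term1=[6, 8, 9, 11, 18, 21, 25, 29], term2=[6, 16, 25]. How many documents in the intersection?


Boolean AND: find intersection of posting lists
term1 docs: [6, 8, 9, 11, 18, 21, 25, 29]
term2 docs: [6, 16, 25]
Intersection: [6, 25]
|intersection| = 2

2


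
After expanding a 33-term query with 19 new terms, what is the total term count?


Original terms: 33
Expansion terms: 19
Total = 33 + 19 = 52

52


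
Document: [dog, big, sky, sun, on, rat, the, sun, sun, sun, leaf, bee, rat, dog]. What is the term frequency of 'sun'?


Document has 14 words
Scanning for 'sun':
Found at positions: [3, 7, 8, 9]
Count = 4

4


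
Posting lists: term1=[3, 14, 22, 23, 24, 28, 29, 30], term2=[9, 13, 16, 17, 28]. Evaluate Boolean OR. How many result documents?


Boolean OR: find union of posting lists
term1 docs: [3, 14, 22, 23, 24, 28, 29, 30]
term2 docs: [9, 13, 16, 17, 28]
Union: [3, 9, 13, 14, 16, 17, 22, 23, 24, 28, 29, 30]
|union| = 12

12


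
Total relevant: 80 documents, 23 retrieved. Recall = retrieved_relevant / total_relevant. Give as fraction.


Recall = retrieved_relevant / total_relevant
= 23 / 80
= 23 / (23 + 57)
= 23/80

23/80


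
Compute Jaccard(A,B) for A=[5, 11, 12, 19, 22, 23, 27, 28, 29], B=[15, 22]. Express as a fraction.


A intersect B = [22]
|A intersect B| = 1
A union B = [5, 11, 12, 15, 19, 22, 23, 27, 28, 29]
|A union B| = 10
Jaccard = 1/10 = 1/10

1/10


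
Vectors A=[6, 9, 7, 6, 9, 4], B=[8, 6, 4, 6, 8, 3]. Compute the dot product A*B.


Dot product = sum of element-wise products
A[0]*B[0] = 6*8 = 48
A[1]*B[1] = 9*6 = 54
A[2]*B[2] = 7*4 = 28
A[3]*B[3] = 6*6 = 36
A[4]*B[4] = 9*8 = 72
A[5]*B[5] = 4*3 = 12
Sum = 48 + 54 + 28 + 36 + 72 + 12 = 250

250


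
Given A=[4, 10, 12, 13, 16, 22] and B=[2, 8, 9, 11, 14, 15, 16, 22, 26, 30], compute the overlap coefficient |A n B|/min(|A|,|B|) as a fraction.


A intersect B = [16, 22]
|A intersect B| = 2
min(|A|, |B|) = min(6, 10) = 6
Overlap = 2 / 6 = 1/3

1/3


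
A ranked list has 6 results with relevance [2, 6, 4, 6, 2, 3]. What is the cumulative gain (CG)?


Cumulative Gain = sum of relevance scores
Position 1: rel=2, running sum=2
Position 2: rel=6, running sum=8
Position 3: rel=4, running sum=12
Position 4: rel=6, running sum=18
Position 5: rel=2, running sum=20
Position 6: rel=3, running sum=23
CG = 23

23


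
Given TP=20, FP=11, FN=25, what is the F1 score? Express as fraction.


F1 = 2 * P * R / (P + R)
P = TP/(TP+FP) = 20/31 = 20/31
R = TP/(TP+FN) = 20/45 = 4/9
2 * P * R = 2 * 20/31 * 4/9 = 160/279
P + R = 20/31 + 4/9 = 304/279
F1 = 160/279 / 304/279 = 10/19

10/19


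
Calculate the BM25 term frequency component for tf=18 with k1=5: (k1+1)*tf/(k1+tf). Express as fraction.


BM25 TF component = (k1+1)*tf / (k1+tf)
k1 = 5, tf = 18
Numerator = (5+1)*18 = 108
Denominator = 5 + 18 = 23
= 108/23 = 108/23

108/23


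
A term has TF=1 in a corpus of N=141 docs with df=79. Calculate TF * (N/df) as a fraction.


TF * (N/df)
= 1 * (141/79)
= 1 * 141/79
= 141/79

141/79


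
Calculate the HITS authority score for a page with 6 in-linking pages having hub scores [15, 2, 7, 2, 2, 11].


Authority = sum of hub scores of in-linkers
In-link 1: hub score = 15
In-link 2: hub score = 2
In-link 3: hub score = 7
In-link 4: hub score = 2
In-link 5: hub score = 2
In-link 6: hub score = 11
Authority = 15 + 2 + 7 + 2 + 2 + 11 = 39

39


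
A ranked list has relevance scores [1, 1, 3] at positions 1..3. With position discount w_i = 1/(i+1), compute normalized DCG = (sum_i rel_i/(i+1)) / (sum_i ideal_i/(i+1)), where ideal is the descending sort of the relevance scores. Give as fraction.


Position discount weights w_i = 1/(i+1) for i=1..3:
Weights = [1/2, 1/3, 1/4]
Actual relevance: [1, 1, 3]
DCG = 1/2 + 1/3 + 3/4 = 19/12
Ideal relevance (sorted desc): [3, 1, 1]
Ideal DCG = 3/2 + 1/3 + 1/4 = 25/12
nDCG = DCG / ideal_DCG = 19/12 / 25/12 = 19/25

19/25


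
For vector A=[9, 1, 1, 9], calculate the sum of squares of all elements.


|A|^2 = sum of squared components
A[0]^2 = 9^2 = 81
A[1]^2 = 1^2 = 1
A[2]^2 = 1^2 = 1
A[3]^2 = 9^2 = 81
Sum = 81 + 1 + 1 + 81 = 164

164


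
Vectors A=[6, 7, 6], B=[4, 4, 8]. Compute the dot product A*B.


Dot product = sum of element-wise products
A[0]*B[0] = 6*4 = 24
A[1]*B[1] = 7*4 = 28
A[2]*B[2] = 6*8 = 48
Sum = 24 + 28 + 48 = 100

100


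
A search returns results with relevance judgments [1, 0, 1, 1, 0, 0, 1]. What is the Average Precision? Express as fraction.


Computing P@k for each relevant position:
Position 1: relevant, P@1 = 1/1 = 1
Position 2: not relevant
Position 3: relevant, P@3 = 2/3 = 2/3
Position 4: relevant, P@4 = 3/4 = 3/4
Position 5: not relevant
Position 6: not relevant
Position 7: relevant, P@7 = 4/7 = 4/7
Sum of P@k = 1 + 2/3 + 3/4 + 4/7 = 251/84
AP = 251/84 / 4 = 251/336

251/336


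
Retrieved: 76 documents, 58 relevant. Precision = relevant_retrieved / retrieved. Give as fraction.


Precision = relevant_retrieved / total_retrieved
= 58 / 76
= 58 / (58 + 18)
= 29/38

29/38


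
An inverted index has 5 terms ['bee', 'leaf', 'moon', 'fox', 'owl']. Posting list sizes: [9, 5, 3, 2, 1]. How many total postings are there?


Summing posting list sizes:
'bee': 9 postings
'leaf': 5 postings
'moon': 3 postings
'fox': 2 postings
'owl': 1 postings
Total = 9 + 5 + 3 + 2 + 1 = 20

20


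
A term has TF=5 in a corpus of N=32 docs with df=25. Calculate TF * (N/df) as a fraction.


TF * (N/df)
= 5 * (32/25)
= 5 * 32/25
= 32/5

32/5


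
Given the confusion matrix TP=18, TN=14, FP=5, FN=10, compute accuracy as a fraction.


Accuracy = (TP + TN) / (TP + TN + FP + FN)
TP + TN = 18 + 14 = 32
Total = 18 + 14 + 5 + 10 = 47
Accuracy = 32 / 47 = 32/47

32/47


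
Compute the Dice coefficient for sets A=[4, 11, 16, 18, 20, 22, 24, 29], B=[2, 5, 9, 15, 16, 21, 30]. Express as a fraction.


A intersect B = [16]
|A intersect B| = 1
|A| = 8, |B| = 7
Dice = 2*1 / (8+7)
= 2 / 15 = 2/15

2/15


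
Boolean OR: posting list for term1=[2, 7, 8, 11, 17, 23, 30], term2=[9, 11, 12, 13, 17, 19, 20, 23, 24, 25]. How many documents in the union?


Boolean OR: find union of posting lists
term1 docs: [2, 7, 8, 11, 17, 23, 30]
term2 docs: [9, 11, 12, 13, 17, 19, 20, 23, 24, 25]
Union: [2, 7, 8, 9, 11, 12, 13, 17, 19, 20, 23, 24, 25, 30]
|union| = 14

14


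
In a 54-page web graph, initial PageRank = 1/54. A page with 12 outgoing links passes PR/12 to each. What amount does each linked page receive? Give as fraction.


Initial PR = 1/54 = 1/54
Outlinks = 12
Contribution per link = PR / outlinks
= 1/54 / 12
= 1/648

1/648


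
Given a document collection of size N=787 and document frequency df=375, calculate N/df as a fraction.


IDF ratio = N / df
= 787 / 375
= 787/375

787/375


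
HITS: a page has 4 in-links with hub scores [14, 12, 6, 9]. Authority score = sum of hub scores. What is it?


Authority = sum of hub scores of in-linkers
In-link 1: hub score = 14
In-link 2: hub score = 12
In-link 3: hub score = 6
In-link 4: hub score = 9
Authority = 14 + 12 + 6 + 9 = 41

41


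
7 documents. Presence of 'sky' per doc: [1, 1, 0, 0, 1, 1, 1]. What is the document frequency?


Checking each document for 'sky':
Doc 1: present
Doc 2: present
Doc 3: absent
Doc 4: absent
Doc 5: present
Doc 6: present
Doc 7: present
df = sum of presences = 1 + 1 + 0 + 0 + 1 + 1 + 1 = 5

5


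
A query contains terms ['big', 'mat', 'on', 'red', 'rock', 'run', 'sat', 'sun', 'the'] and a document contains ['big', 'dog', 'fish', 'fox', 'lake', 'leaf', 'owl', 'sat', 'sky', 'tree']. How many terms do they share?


Query terms: ['big', 'mat', 'on', 'red', 'rock', 'run', 'sat', 'sun', 'the']
Document terms: ['big', 'dog', 'fish', 'fox', 'lake', 'leaf', 'owl', 'sat', 'sky', 'tree']
Common terms: ['big', 'sat']
Overlap count = 2

2


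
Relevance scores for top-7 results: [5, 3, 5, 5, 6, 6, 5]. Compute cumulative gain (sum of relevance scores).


Cumulative Gain = sum of relevance scores
Position 1: rel=5, running sum=5
Position 2: rel=3, running sum=8
Position 3: rel=5, running sum=13
Position 4: rel=5, running sum=18
Position 5: rel=6, running sum=24
Position 6: rel=6, running sum=30
Position 7: rel=5, running sum=35
CG = 35

35


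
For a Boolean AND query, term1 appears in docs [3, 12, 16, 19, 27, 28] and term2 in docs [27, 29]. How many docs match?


Boolean AND: find intersection of posting lists
term1 docs: [3, 12, 16, 19, 27, 28]
term2 docs: [27, 29]
Intersection: [27]
|intersection| = 1

1


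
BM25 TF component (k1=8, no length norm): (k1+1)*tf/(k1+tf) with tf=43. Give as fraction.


BM25 TF component = (k1+1)*tf / (k1+tf)
k1 = 8, tf = 43
Numerator = (8+1)*43 = 387
Denominator = 8 + 43 = 51
= 387/51 = 129/17

129/17


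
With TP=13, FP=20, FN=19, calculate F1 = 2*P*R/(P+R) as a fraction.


F1 = 2 * P * R / (P + R)
P = TP/(TP+FP) = 13/33 = 13/33
R = TP/(TP+FN) = 13/32 = 13/32
2 * P * R = 2 * 13/33 * 13/32 = 169/528
P + R = 13/33 + 13/32 = 845/1056
F1 = 169/528 / 845/1056 = 2/5

2/5


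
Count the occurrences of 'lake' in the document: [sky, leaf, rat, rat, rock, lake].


Document has 6 words
Scanning for 'lake':
Found at positions: [5]
Count = 1

1


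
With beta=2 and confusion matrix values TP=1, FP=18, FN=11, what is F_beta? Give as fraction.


P = TP/(TP+FP) = 1/19 = 1/19
R = TP/(TP+FN) = 1/12 = 1/12
beta^2 = 2^2 = 4
(1 + beta^2) = 5
Numerator = (1+beta^2)*P*R = 5/228
Denominator = beta^2*P + R = 4/19 + 1/12 = 67/228
F_beta = 5/67

5/67


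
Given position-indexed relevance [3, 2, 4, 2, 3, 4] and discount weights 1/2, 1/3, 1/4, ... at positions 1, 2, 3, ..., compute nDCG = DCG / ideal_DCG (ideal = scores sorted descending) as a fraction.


Position discount weights w_i = 1/(i+1) for i=1..6:
Weights = [1/2, 1/3, 1/4, 1/5, 1/6, 1/7]
Actual relevance: [3, 2, 4, 2, 3, 4]
DCG = 3/2 + 2/3 + 4/4 + 2/5 + 3/6 + 4/7 = 487/105
Ideal relevance (sorted desc): [4, 4, 3, 3, 2, 2]
Ideal DCG = 4/2 + 4/3 + 3/4 + 3/5 + 2/6 + 2/7 = 2227/420
nDCG = DCG / ideal_DCG = 487/105 / 2227/420 = 1948/2227

1948/2227


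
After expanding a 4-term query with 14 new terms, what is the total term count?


Original terms: 4
Expansion terms: 14
Total = 4 + 14 = 18

18


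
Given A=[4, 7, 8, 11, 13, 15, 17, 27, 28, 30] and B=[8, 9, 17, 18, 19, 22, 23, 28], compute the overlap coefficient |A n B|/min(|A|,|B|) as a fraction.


A intersect B = [8, 17, 28]
|A intersect B| = 3
min(|A|, |B|) = min(10, 8) = 8
Overlap = 3 / 8 = 3/8

3/8


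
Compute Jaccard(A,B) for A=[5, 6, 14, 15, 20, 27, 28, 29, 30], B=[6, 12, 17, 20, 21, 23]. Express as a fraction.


A intersect B = [6, 20]
|A intersect B| = 2
A union B = [5, 6, 12, 14, 15, 17, 20, 21, 23, 27, 28, 29, 30]
|A union B| = 13
Jaccard = 2/13 = 2/13

2/13


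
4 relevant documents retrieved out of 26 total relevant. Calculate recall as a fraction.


Recall = retrieved_relevant / total_relevant
= 4 / 26
= 4 / (4 + 22)
= 2/13

2/13


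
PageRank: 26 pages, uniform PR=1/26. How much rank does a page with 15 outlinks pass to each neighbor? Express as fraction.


Initial PR = 1/26 = 1/26
Outlinks = 15
Contribution per link = PR / outlinks
= 1/26 / 15
= 1/390

1/390


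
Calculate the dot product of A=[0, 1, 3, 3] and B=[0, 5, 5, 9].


Dot product = sum of element-wise products
A[0]*B[0] = 0*0 = 0
A[1]*B[1] = 1*5 = 5
A[2]*B[2] = 3*5 = 15
A[3]*B[3] = 3*9 = 27
Sum = 0 + 5 + 15 + 27 = 47

47


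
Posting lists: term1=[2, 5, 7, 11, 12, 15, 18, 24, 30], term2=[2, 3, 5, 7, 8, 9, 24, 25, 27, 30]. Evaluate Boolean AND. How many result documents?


Boolean AND: find intersection of posting lists
term1 docs: [2, 5, 7, 11, 12, 15, 18, 24, 30]
term2 docs: [2, 3, 5, 7, 8, 9, 24, 25, 27, 30]
Intersection: [2, 5, 7, 24, 30]
|intersection| = 5

5


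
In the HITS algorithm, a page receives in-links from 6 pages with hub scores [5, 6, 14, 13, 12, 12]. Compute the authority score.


Authority = sum of hub scores of in-linkers
In-link 1: hub score = 5
In-link 2: hub score = 6
In-link 3: hub score = 14
In-link 4: hub score = 13
In-link 5: hub score = 12
In-link 6: hub score = 12
Authority = 5 + 6 + 14 + 13 + 12 + 12 = 62

62


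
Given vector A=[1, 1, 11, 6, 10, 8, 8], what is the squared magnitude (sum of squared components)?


|A|^2 = sum of squared components
A[0]^2 = 1^2 = 1
A[1]^2 = 1^2 = 1
A[2]^2 = 11^2 = 121
A[3]^2 = 6^2 = 36
A[4]^2 = 10^2 = 100
A[5]^2 = 8^2 = 64
A[6]^2 = 8^2 = 64
Sum = 1 + 1 + 121 + 36 + 100 + 64 + 64 = 387

387


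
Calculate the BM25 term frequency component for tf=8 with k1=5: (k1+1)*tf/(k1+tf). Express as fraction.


BM25 TF component = (k1+1)*tf / (k1+tf)
k1 = 5, tf = 8
Numerator = (5+1)*8 = 48
Denominator = 5 + 8 = 13
= 48/13 = 48/13

48/13


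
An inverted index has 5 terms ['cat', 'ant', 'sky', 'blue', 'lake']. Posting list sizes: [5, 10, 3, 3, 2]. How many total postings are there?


Summing posting list sizes:
'cat': 5 postings
'ant': 10 postings
'sky': 3 postings
'blue': 3 postings
'lake': 2 postings
Total = 5 + 10 + 3 + 3 + 2 = 23

23


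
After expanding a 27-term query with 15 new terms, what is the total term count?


Original terms: 27
Expansion terms: 15
Total = 27 + 15 = 42

42


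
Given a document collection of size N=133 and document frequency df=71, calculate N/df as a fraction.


IDF ratio = N / df
= 133 / 71
= 133/71

133/71


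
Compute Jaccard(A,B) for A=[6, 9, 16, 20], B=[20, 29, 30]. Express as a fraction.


A intersect B = [20]
|A intersect B| = 1
A union B = [6, 9, 16, 20, 29, 30]
|A union B| = 6
Jaccard = 1/6 = 1/6

1/6


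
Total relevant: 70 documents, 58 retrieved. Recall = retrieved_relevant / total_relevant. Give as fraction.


Recall = retrieved_relevant / total_relevant
= 58 / 70
= 58 / (58 + 12)
= 29/35

29/35


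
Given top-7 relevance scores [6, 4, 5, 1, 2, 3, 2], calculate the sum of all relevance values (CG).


Cumulative Gain = sum of relevance scores
Position 1: rel=6, running sum=6
Position 2: rel=4, running sum=10
Position 3: rel=5, running sum=15
Position 4: rel=1, running sum=16
Position 5: rel=2, running sum=18
Position 6: rel=3, running sum=21
Position 7: rel=2, running sum=23
CG = 23

23


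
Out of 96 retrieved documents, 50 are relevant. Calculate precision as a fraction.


Precision = relevant_retrieved / total_retrieved
= 50 / 96
= 50 / (50 + 46)
= 25/48

25/48


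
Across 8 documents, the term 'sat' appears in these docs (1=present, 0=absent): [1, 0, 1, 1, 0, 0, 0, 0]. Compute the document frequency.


Checking each document for 'sat':
Doc 1: present
Doc 2: absent
Doc 3: present
Doc 4: present
Doc 5: absent
Doc 6: absent
Doc 7: absent
Doc 8: absent
df = sum of presences = 1 + 0 + 1 + 1 + 0 + 0 + 0 + 0 = 3

3


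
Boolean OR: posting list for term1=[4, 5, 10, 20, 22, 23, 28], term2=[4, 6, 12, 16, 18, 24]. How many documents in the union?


Boolean OR: find union of posting lists
term1 docs: [4, 5, 10, 20, 22, 23, 28]
term2 docs: [4, 6, 12, 16, 18, 24]
Union: [4, 5, 6, 10, 12, 16, 18, 20, 22, 23, 24, 28]
|union| = 12

12


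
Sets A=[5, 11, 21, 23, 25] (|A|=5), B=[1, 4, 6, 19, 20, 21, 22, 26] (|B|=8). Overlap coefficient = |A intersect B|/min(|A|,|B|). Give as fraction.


A intersect B = [21]
|A intersect B| = 1
min(|A|, |B|) = min(5, 8) = 5
Overlap = 1 / 5 = 1/5

1/5


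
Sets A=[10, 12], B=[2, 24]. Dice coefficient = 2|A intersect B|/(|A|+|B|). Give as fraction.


A intersect B = []
|A intersect B| = 0
|A| = 2, |B| = 2
Dice = 2*0 / (2+2)
= 0 / 4 = 0

0


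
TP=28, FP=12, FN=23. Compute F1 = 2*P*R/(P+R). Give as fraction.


F1 = 2 * P * R / (P + R)
P = TP/(TP+FP) = 28/40 = 7/10
R = TP/(TP+FN) = 28/51 = 28/51
2 * P * R = 2 * 7/10 * 28/51 = 196/255
P + R = 7/10 + 28/51 = 637/510
F1 = 196/255 / 637/510 = 8/13

8/13


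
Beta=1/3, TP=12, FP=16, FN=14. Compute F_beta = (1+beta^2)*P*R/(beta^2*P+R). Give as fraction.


P = TP/(TP+FP) = 12/28 = 3/7
R = TP/(TP+FN) = 12/26 = 6/13
beta^2 = 1/3^2 = 1/9
(1 + beta^2) = 10/9
Numerator = (1+beta^2)*P*R = 20/91
Denominator = beta^2*P + R = 1/21 + 6/13 = 139/273
F_beta = 60/139

60/139


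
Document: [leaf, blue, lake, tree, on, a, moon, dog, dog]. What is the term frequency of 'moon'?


Document has 9 words
Scanning for 'moon':
Found at positions: [6]
Count = 1

1


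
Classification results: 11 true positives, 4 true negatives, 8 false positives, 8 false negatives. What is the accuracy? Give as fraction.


Accuracy = (TP + TN) / (TP + TN + FP + FN)
TP + TN = 11 + 4 = 15
Total = 11 + 4 + 8 + 8 = 31
Accuracy = 15 / 31 = 15/31

15/31


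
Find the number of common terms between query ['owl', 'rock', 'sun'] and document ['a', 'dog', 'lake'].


Query terms: ['owl', 'rock', 'sun']
Document terms: ['a', 'dog', 'lake']
Common terms: []
Overlap count = 0

0


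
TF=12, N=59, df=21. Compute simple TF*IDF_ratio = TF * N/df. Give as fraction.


TF * (N/df)
= 12 * (59/21)
= 12 * 59/21
= 236/7

236/7


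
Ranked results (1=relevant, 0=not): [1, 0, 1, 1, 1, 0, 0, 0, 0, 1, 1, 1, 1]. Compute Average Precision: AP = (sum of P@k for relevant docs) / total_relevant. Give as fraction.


Computing P@k for each relevant position:
Position 1: relevant, P@1 = 1/1 = 1
Position 2: not relevant
Position 3: relevant, P@3 = 2/3 = 2/3
Position 4: relevant, P@4 = 3/4 = 3/4
Position 5: relevant, P@5 = 4/5 = 4/5
Position 6: not relevant
Position 7: not relevant
Position 8: not relevant
Position 9: not relevant
Position 10: relevant, P@10 = 5/10 = 1/2
Position 11: relevant, P@11 = 6/11 = 6/11
Position 12: relevant, P@12 = 7/12 = 7/12
Position 13: relevant, P@13 = 8/13 = 8/13
Sum of P@k = 1 + 2/3 + 3/4 + 4/5 + 1/2 + 6/11 + 7/12 + 8/13 = 7809/1430
AP = 7809/1430 / 8 = 7809/11440

7809/11440


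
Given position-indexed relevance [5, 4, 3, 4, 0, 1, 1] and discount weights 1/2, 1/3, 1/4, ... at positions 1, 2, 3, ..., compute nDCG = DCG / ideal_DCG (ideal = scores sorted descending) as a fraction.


Position discount weights w_i = 1/(i+1) for i=1..7:
Weights = [1/2, 1/3, 1/4, 1/5, 1/6, 1/7, 1/8]
Actual relevance: [5, 4, 3, 4, 0, 1, 1]
DCG = 5/2 + 4/3 + 3/4 + 4/5 + 0/6 + 1/7 + 1/8 = 4747/840
Ideal relevance (sorted desc): [5, 4, 4, 3, 1, 1, 0]
Ideal DCG = 5/2 + 4/3 + 4/4 + 3/5 + 1/6 + 1/7 + 0/8 = 201/35
nDCG = DCG / ideal_DCG = 4747/840 / 201/35 = 4747/4824

4747/4824
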